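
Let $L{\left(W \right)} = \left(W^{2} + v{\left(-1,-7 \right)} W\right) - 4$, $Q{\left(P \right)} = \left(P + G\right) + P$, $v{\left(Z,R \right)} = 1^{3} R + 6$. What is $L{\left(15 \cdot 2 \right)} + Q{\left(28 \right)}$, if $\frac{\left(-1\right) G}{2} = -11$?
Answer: $944$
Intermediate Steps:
$G = 22$ ($G = \left(-2\right) \left(-11\right) = 22$)
$v{\left(Z,R \right)} = 6 + R$ ($v{\left(Z,R \right)} = 1 R + 6 = R + 6 = 6 + R$)
$Q{\left(P \right)} = 22 + 2 P$ ($Q{\left(P \right)} = \left(P + 22\right) + P = \left(22 + P\right) + P = 22 + 2 P$)
$L{\left(W \right)} = -4 + W^{2} - W$ ($L{\left(W \right)} = \left(W^{2} + \left(6 - 7\right) W\right) - 4 = \left(W^{2} - W\right) - 4 = -4 + W^{2} - W$)
$L{\left(15 \cdot 2 \right)} + Q{\left(28 \right)} = \left(-4 + \left(15 \cdot 2\right)^{2} - 15 \cdot 2\right) + \left(22 + 2 \cdot 28\right) = \left(-4 + 30^{2} - 30\right) + \left(22 + 56\right) = \left(-4 + 900 - 30\right) + 78 = 866 + 78 = 944$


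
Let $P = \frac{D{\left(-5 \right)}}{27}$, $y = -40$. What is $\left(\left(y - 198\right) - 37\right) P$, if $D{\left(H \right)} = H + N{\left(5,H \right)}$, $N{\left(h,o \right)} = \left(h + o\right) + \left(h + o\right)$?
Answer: $\frac{1375}{27} \approx 50.926$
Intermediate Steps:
$N{\left(h,o \right)} = 2 h + 2 o$
$D{\left(H \right)} = 10 + 3 H$ ($D{\left(H \right)} = H + \left(2 \cdot 5 + 2 H\right) = H + \left(10 + 2 H\right) = 10 + 3 H$)
$P = - \frac{5}{27}$ ($P = \frac{10 + 3 \left(-5\right)}{27} = \left(10 - 15\right) \frac{1}{27} = \left(-5\right) \frac{1}{27} = - \frac{5}{27} \approx -0.18519$)
$\left(\left(y - 198\right) - 37\right) P = \left(\left(-40 - 198\right) - 37\right) \left(- \frac{5}{27}\right) = \left(-238 - 37\right) \left(- \frac{5}{27}\right) = \left(-275\right) \left(- \frac{5}{27}\right) = \frac{1375}{27}$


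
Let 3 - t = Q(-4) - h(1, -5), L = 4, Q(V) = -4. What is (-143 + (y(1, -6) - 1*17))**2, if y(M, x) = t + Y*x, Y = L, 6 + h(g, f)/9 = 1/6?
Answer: 210681/4 ≈ 52670.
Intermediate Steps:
h(g, f) = -105/2 (h(g, f) = -54 + 9/6 = -54 + 9*(1/6) = -54 + 3/2 = -105/2)
Y = 4
t = -91/2 (t = 3 - (-4 - 1*(-105/2)) = 3 - (-4 + 105/2) = 3 - 1*97/2 = 3 - 97/2 = -91/2 ≈ -45.500)
y(M, x) = -91/2 + 4*x
(-143 + (y(1, -6) - 1*17))**2 = (-143 + ((-91/2 + 4*(-6)) - 1*17))**2 = (-143 + ((-91/2 - 24) - 17))**2 = (-143 + (-139/2 - 17))**2 = (-143 - 173/2)**2 = (-459/2)**2 = 210681/4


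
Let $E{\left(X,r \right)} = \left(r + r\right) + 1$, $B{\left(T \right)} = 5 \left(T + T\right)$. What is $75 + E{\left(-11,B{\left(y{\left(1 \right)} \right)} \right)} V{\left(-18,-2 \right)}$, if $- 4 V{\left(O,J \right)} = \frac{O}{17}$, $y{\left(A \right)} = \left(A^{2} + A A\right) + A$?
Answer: $\frac{3099}{34} \approx 91.147$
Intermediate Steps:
$y{\left(A \right)} = A + 2 A^{2}$ ($y{\left(A \right)} = \left(A^{2} + A^{2}\right) + A = 2 A^{2} + A = A + 2 A^{2}$)
$B{\left(T \right)} = 10 T$ ($B{\left(T \right)} = 5 \cdot 2 T = 10 T$)
$E{\left(X,r \right)} = 1 + 2 r$ ($E{\left(X,r \right)} = 2 r + 1 = 1 + 2 r$)
$V{\left(O,J \right)} = - \frac{O}{68}$ ($V{\left(O,J \right)} = - \frac{O \frac{1}{17}}{4} = - \frac{\frac{1}{17} O}{4} = - \frac{O}{68}$)
$75 + E{\left(-11,B{\left(y{\left(1 \right)} \right)} \right)} V{\left(-18,-2 \right)} = 75 + \left(1 + 2 \cdot 10 \cdot 1 \left(1 + 2 \cdot 1\right)\right) \left(\left(- \frac{1}{68}\right) \left(-18\right)\right) = 75 + \left(1 + 2 \cdot 10 \cdot 1 \left(1 + 2\right)\right) \frac{9}{34} = 75 + \left(1 + 2 \cdot 10 \cdot 1 \cdot 3\right) \frac{9}{34} = 75 + \left(1 + 2 \cdot 10 \cdot 3\right) \frac{9}{34} = 75 + \left(1 + 2 \cdot 30\right) \frac{9}{34} = 75 + \left(1 + 60\right) \frac{9}{34} = 75 + 61 \cdot \frac{9}{34} = 75 + \frac{549}{34} = \frac{3099}{34}$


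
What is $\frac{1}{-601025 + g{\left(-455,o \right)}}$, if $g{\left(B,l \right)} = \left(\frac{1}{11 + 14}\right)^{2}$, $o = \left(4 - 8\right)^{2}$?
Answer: $- \frac{625}{375640624} \approx -1.6638 \cdot 10^{-6}$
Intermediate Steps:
$o = 16$ ($o = \left(-4\right)^{2} = 16$)
$g{\left(B,l \right)} = \frac{1}{625}$ ($g{\left(B,l \right)} = \left(\frac{1}{25}\right)^{2} = \frac{1}{625}$)
$\frac{1}{-601025 + g{\left(-455,o \right)}} = \frac{1}{-601025 + \frac{1}{625}} = \frac{1}{- \frac{375640624}{625}} = - \frac{625}{375640624}$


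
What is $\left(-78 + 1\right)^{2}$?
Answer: $5929$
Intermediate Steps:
$\left(-78 + 1\right)^{2} = \left(-77\right)^{2} = 5929$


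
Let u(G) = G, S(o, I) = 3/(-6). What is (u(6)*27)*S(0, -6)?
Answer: -81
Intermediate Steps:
S(o, I) = -1/2 (S(o, I) = 3*(-1/6) = -1/2)
(u(6)*27)*S(0, -6) = (6*27)*(-1/2) = 162*(-1/2) = -81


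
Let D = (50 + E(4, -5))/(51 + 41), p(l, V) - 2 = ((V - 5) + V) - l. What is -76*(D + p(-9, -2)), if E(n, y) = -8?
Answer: -4294/23 ≈ -186.70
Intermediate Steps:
p(l, V) = -3 - l + 2*V (p(l, V) = 2 + (((V - 5) + V) - l) = 2 + (((-5 + V) + V) - l) = 2 + ((-5 + 2*V) - l) = 2 + (-5 - l + 2*V) = -3 - l + 2*V)
D = 21/46 (D = (50 - 8)/(51 + 41) = 42/92 = 42*(1/92) = 21/46 ≈ 0.45652)
-76*(D + p(-9, -2)) = -76*(21/46 + (-3 - 1*(-9) + 2*(-2))) = -76*(21/46 + (-3 + 9 - 4)) = -76*(21/46 + 2) = -76*113/46 = -4294/23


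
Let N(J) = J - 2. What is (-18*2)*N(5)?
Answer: -108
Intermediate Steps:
N(J) = -2 + J
(-18*2)*N(5) = (-18*2)*(-2 + 5) = -9*4*3 = -36*3 = -108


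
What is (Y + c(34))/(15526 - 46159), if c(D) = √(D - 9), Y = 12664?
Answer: -4223/10211 ≈ -0.41357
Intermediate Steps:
c(D) = √(-9 + D)
(Y + c(34))/(15526 - 46159) = (12664 + √(-9 + 34))/(15526 - 46159) = (12664 + √25)/(-30633) = (12664 + 5)*(-1/30633) = 12669*(-1/30633) = -4223/10211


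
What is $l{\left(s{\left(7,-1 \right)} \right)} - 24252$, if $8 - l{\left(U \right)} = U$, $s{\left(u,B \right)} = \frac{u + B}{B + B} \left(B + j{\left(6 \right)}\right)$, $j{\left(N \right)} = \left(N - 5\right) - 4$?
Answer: $-24256$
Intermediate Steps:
$j{\left(N \right)} = -9 + N$ ($j{\left(N \right)} = \left(-5 + N\right) - 4 = -9 + N$)
$s{\left(u,B \right)} = \frac{\left(-3 + B\right) \left(B + u\right)}{2 B}$ ($s{\left(u,B \right)} = \frac{u + B}{B + B} \left(B + \left(-9 + 6\right)\right) = \frac{B + u}{2 B} \left(B - 3\right) = \left(B + u\right) \frac{1}{2 B} \left(-3 + B\right) = \frac{B + u}{2 B} \left(-3 + B\right) = \frac{\left(-3 + B\right) \left(B + u\right)}{2 B}$)
$l{\left(U \right)} = 8 - U$
$l{\left(s{\left(7,-1 \right)} \right)} - 24252 = \left(8 - \frac{\left(-3\right) 7 - \left(-3 - 1 + 7\right)}{2 \left(-1\right)}\right) - 24252 = \left(8 - \frac{1}{2} \left(-1\right) \left(-21 - 3\right)\right) - 24252 = \left(8 - \frac{1}{2} \left(-1\right) \left(-24\right)\right) - 24252 = \left(8 - 12\right) - 24252 = -4 - 24252 = -24256$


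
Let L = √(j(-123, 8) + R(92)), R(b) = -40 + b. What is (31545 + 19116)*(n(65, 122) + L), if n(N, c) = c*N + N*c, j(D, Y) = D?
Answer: 803483460 + 50661*I*√71 ≈ 8.0348e+8 + 4.2688e+5*I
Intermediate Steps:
n(N, c) = 2*N*c (n(N, c) = N*c + N*c = 2*N*c)
L = I*√71 (L = √(-123 + (-40 + 92)) = √(-123 + 52) = √(-71) = I*√71 ≈ 8.4261*I)
(31545 + 19116)*(n(65, 122) + L) = (31545 + 19116)*(2*65*122 + I*√71) = 50661*(15860 + I*√71) = 803483460 + 50661*I*√71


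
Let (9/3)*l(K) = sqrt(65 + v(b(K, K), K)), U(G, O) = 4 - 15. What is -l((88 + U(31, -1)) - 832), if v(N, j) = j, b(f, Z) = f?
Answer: -I*sqrt(690)/3 ≈ -8.756*I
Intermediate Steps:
U(G, O) = -11
l(K) = sqrt(65 + K)/3
-l((88 + U(31, -1)) - 832) = -sqrt(65 + ((88 - 11) - 832))/3 = -sqrt(65 + (77 - 832))/3 = -sqrt(65 - 755)/3 = -sqrt(-690)/3 = -I*sqrt(690)/3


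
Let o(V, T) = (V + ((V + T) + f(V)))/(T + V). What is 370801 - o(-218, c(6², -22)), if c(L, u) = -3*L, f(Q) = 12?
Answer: 60440297/163 ≈ 3.7080e+5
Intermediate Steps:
o(V, T) = (12 + T + 2*V)/(T + V) (o(V, T) = (V + ((V + T) + 12))/(T + V) = (V + ((T + V) + 12))/(T + V) = (V + (12 + T + V))/(T + V) = (12 + T + 2*V)/(T + V))
370801 - o(-218, c(6², -22)) = 370801 - (12 - 3*6² + 2*(-218))/(-3*6² - 218) = 370801 - (12 - 3*36 - 436)/(-3*36 - 218) = 370801 - (12 - 108 - 436)/(-108 - 218) = 370801 - (-532)/(-326) = 370801 - (-1)*(-532)/326 = 370801 - 1*266/163 = 370801 - 266/163 = 60440297/163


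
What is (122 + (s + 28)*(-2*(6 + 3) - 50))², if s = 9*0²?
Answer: 3175524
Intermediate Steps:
s = 0 (s = 9*0 = 0)
(122 + (s + 28)*(-2*(6 + 3) - 50))² = (122 + (0 + 28)*(-2*(6 + 3) - 50))² = (122 + 28*(-2*9 - 50))² = (122 + 28*(-18 - 50))² = (122 + 28*(-68))² = (122 - 1904)² = (-1782)² = 3175524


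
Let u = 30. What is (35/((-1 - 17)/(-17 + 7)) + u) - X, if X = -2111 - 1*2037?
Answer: 37777/9 ≈ 4197.4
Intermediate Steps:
X = -4148 (X = -2111 - 2037 = -4148)
(35/((-1 - 17)/(-17 + 7)) + u) - X = (35/((-1 - 17)/(-17 + 7)) + 30) - 1*(-4148) = (35/(-18/(-10)) + 30) + 4148 = (35/(-18*(-1/10)) + 30) + 4148 = (35/(9/5) + 30) + 4148 = ((5/9)*35 + 30) + 4148 = (175/9 + 30) + 4148 = 445/9 + 4148 = 37777/9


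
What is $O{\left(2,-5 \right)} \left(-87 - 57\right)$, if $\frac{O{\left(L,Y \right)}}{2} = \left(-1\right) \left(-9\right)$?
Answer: $-2592$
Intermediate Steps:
$O{\left(L,Y \right)} = 18$ ($O{\left(L,Y \right)} = 2 \left(\left(-1\right) \left(-9\right)\right) = 2 \cdot 9 = 18$)
$O{\left(2,-5 \right)} \left(-87 - 57\right) = 18 \left(-87 - 57\right) = 18 \left(-144\right) = -2592$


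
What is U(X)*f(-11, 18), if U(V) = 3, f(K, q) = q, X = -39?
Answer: 54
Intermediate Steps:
U(X)*f(-11, 18) = 3*18 = 54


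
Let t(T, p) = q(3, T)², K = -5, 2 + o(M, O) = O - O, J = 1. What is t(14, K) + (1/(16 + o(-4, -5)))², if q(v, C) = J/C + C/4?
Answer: 2501/196 ≈ 12.760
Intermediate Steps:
o(M, O) = -2 (o(M, O) = -2 + (O - O) = -2 + 0 = -2)
q(v, C) = 1/C + C/4
t(T, p) = (1/T + T/4)²
t(14, K) + (1/(16 + o(-4, -5)))² = (1/16)*(4 + 14²)²/14² + (1/(16 - 2))² = (1/16)*(1/196)*(4 + 196)² + (1/14)² = (1/16)*(1/196)*200² + (1/14)² = (1/16)*(1/196)*40000 + 1/196 = 625/49 + 1/196 = 2501/196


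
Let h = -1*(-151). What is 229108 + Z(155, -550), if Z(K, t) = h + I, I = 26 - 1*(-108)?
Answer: 229393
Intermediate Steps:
I = 134 (I = 26 + 108 = 134)
h = 151
Z(K, t) = 285 (Z(K, t) = 151 + 134 = 285)
229108 + Z(155, -550) = 229108 + 285 = 229393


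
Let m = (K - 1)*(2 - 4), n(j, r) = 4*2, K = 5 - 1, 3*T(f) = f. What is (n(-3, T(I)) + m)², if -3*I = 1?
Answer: 4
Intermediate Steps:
I = -⅓ (I = -⅓*1 = -⅓ ≈ -0.33333)
T(f) = f/3
K = 4
n(j, r) = 8
m = -6 (m = (4 - 1)*(2 - 4) = 3*(-2) = -6)
(n(-3, T(I)) + m)² = (8 - 6)² = 2² = 4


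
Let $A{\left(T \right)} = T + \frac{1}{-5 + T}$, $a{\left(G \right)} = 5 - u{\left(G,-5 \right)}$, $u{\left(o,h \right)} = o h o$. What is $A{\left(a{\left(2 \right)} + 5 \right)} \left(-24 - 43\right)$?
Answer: $- \frac{50317}{25} \approx -2012.7$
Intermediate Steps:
$u{\left(o,h \right)} = h o^{2}$ ($u{\left(o,h \right)} = h o o = h o^{2}$)
$a{\left(G \right)} = 5 + 5 G^{2}$ ($a{\left(G \right)} = 5 - - 5 G^{2} = 5 + 5 G^{2}$)
$A{\left(a{\left(2 \right)} + 5 \right)} \left(-24 - 43\right) = \frac{1 + \left(\left(5 + 5 \cdot 2^{2}\right) + 5\right)^{2} - 5 \left(\left(5 + 5 \cdot 2^{2}\right) + 5\right)}{-5 + \left(\left(5 + 5 \cdot 2^{2}\right) + 5\right)} \left(-24 - 43\right) = \frac{1 + \left(\left(5 + 5 \cdot 4\right) + 5\right)^{2} - 5 \left(\left(5 + 5 \cdot 4\right) + 5\right)}{-5 + \left(\left(5 + 5 \cdot 4\right) + 5\right)} \left(-67\right) = \frac{1 + \left(\left(5 + 20\right) + 5\right)^{2} - 5 \left(\left(5 + 20\right) + 5\right)}{-5 + \left(\left(5 + 20\right) + 5\right)} \left(-67\right) = \frac{1 + \left(25 + 5\right)^{2} - 5 \left(25 + 5\right)}{-5 + \left(25 + 5\right)} \left(-67\right) = \frac{1 + 30^{2} - 150}{-5 + 30} \left(-67\right) = \frac{1 + 900 - 150}{25} \left(-67\right) = \frac{1}{25} \cdot 751 \left(-67\right) = \frac{751}{25} \left(-67\right) = - \frac{50317}{25}$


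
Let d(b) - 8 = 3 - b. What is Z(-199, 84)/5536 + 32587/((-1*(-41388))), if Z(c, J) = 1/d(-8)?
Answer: 856918099/1088338848 ≈ 0.78736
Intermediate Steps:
d(b) = 11 - b (d(b) = 8 + (3 - b) = 11 - b)
Z(c, J) = 1/19 (Z(c, J) = 1/(11 - 1*(-8)) = 1/(11 + 8) = 1/19)
Z(-199, 84)/5536 + 32587/((-1*(-41388))) = (1/19)/5536 + 32587/((-1*(-41388))) = (1/19)*(1/5536) + 32587/41388 = 1/105184 + 32587*(1/41388) = 1/105184 + 32587/41388 = 856918099/1088338848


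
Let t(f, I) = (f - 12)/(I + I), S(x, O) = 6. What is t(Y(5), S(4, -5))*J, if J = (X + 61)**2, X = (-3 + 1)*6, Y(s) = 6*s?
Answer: 7203/2 ≈ 3601.5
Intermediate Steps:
X = -12 (X = -2*6 = -12)
t(f, I) = (-12 + f)/(2*I) (t(f, I) = (-12 + f)/((2*I)) = (-12 + f)*(1/(2*I)) = (-12 + f)/(2*I))
J = 2401 (J = (-12 + 61)**2 = 49**2 = 2401)
t(Y(5), S(4, -5))*J = ((1/2)*(-12 + 6*5)/6)*2401 = ((1/2)*(1/6)*(-12 + 30))*2401 = ((1/2)*(1/6)*18)*2401 = (3/2)*2401 = 7203/2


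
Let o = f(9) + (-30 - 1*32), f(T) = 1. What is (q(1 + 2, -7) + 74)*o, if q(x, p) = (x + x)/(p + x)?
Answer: -8845/2 ≈ -4422.5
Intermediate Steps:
q(x, p) = 2*x/(p + x) (q(x, p) = (2*x)/(p + x) = 2*x/(p + x))
o = -61 (o = 1 + (-30 - 1*32) = 1 + (-30 - 32) = 1 - 62 = -61)
(q(1 + 2, -7) + 74)*o = (2*(1 + 2)/(-7 + (1 + 2)) + 74)*(-61) = (2*3/(-7 + 3) + 74)*(-61) = (2*3/(-4) + 74)*(-61) = (2*3*(-1/4) + 74)*(-61) = (-3/2 + 74)*(-61) = (145/2)*(-61) = -8845/2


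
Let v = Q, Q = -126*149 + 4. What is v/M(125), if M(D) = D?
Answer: -3754/25 ≈ -150.16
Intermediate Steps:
Q = -18770 (Q = -18774 + 4 = -18770)
v = -18770
v/M(125) = -18770/125 = -18770*1/125 = -3754/25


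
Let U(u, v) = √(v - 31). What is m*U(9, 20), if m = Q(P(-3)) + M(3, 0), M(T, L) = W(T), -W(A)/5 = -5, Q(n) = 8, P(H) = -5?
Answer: 33*I*√11 ≈ 109.45*I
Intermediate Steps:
U(u, v) = √(-31 + v)
W(A) = 25 (W(A) = -5*(-5) = 25)
M(T, L) = 25
m = 33 (m = 8 + 25 = 33)
m*U(9, 20) = 33*√(-31 + 20) = 33*√(-11) = 33*(I*√11) = 33*I*√11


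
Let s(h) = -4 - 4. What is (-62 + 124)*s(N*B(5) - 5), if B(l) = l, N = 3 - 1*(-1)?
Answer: -496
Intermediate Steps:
N = 4 (N = 3 + 1 = 4)
s(h) = -8
(-62 + 124)*s(N*B(5) - 5) = (-62 + 124)*(-8) = 62*(-8) = -496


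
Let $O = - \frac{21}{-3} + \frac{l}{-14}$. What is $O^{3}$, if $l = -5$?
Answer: $\frac{1092727}{2744} \approx 398.22$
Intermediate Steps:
$O = \frac{103}{14}$ ($O = - \frac{21}{-3} - \frac{5}{-14} = \left(-21\right) \left(- \frac{1}{3}\right) - - \frac{5}{14} = 7 + \frac{5}{14} = \frac{103}{14} \approx 7.3571$)
$O^{3} = \left(\frac{103}{14}\right)^{3} = \frac{1092727}{2744}$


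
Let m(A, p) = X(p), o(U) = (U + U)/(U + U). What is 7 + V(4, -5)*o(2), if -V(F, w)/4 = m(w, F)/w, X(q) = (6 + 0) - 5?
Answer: 39/5 ≈ 7.8000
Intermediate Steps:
X(q) = 1 (X(q) = 6 - 5 = 1)
o(U) = 1 (o(U) = (2*U)/((2*U)) = (2*U)*(1/(2*U)) = 1)
m(A, p) = 1
V(F, w) = -4/w
7 + V(4, -5)*o(2) = 7 - 4/(-5)*1 = 7 - 4*(-⅕)*1 = 7 + (⅘)*1 = 7 + ⅘ = 39/5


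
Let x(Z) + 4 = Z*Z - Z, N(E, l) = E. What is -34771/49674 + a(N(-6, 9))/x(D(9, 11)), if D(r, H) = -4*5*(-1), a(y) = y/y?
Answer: -6512111/9338712 ≈ -0.69732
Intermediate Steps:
a(y) = 1
D(r, H) = 20 (D(r, H) = -20*(-1) = 20)
x(Z) = -4 + Z**2 - Z (x(Z) = -4 + (Z*Z - Z) = -4 + (Z**2 - Z) = -4 + Z**2 - Z)
-34771/49674 + a(N(-6, 9))/x(D(9, 11)) = -34771/49674 + 1/(-4 + 20**2 - 1*20) = -34771*1/49674 + 1/(-4 + 400 - 20) = -34771/49674 + 1/376 = -6512111/9338712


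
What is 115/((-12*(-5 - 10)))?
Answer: 23/36 ≈ 0.63889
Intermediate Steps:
115/((-12*(-5 - 10))) = 115/((-12*(-15))) = 115/180 = 115*(1/180) = 23/36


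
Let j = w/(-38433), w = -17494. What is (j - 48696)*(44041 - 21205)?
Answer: -14245978832888/12811 ≈ -1.1120e+9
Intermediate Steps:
j = 17494/38433 (j = -17494/(-38433) = -17494*(-1/38433) = 17494/38433 ≈ 0.45518)
(j - 48696)*(44041 - 21205) = (17494/38433 - 48696)*(44041 - 21205) = -1871515874/38433*22836 = -14245978832888/12811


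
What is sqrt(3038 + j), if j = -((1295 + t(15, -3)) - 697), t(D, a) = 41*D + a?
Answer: 2*sqrt(457) ≈ 42.755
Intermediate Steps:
t(D, a) = a + 41*D
j = -1210 (j = -((1295 + (-3 + 41*15)) - 697) = -((1295 + (-3 + 615)) - 697) = -((1295 + 612) - 697) = -(1907 - 697) = -1*1210 = -1210)
sqrt(3038 + j) = sqrt(3038 - 1210) = sqrt(1828) = 2*sqrt(457)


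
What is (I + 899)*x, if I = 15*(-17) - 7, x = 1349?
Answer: 859313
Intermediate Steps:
I = -262 (I = -255 - 7 = -262)
(I + 899)*x = (-262 + 899)*1349 = 637*1349 = 859313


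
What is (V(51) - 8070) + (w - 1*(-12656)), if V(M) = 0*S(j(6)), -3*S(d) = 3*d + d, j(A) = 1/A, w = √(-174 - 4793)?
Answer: 4586 + I*√4967 ≈ 4586.0 + 70.477*I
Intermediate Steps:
w = I*√4967 (w = √(-4967) = I*√4967 ≈ 70.477*I)
S(d) = -4*d/3 (S(d) = -(3*d + d)/3 = -4*d/3)
V(M) = 0 (V(M) = 0*(-4/3/6) = 0*(-4/3*⅙) = 0*(-2/9) = 0)
(V(51) - 8070) + (w - 1*(-12656)) = (0 - 8070) + (I*√4967 - 1*(-12656)) = -8070 + (I*√4967 + 12656) = -8070 + (12656 + I*√4967) = 4586 + I*√4967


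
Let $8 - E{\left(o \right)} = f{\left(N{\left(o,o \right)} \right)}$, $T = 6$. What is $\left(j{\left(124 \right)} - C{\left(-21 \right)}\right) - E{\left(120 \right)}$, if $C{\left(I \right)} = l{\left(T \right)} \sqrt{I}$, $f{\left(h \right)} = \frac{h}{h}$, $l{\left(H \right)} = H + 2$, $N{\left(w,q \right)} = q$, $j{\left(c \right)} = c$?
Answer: $117 - 8 i \sqrt{21} \approx 117.0 - 36.661 i$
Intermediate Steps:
$l{\left(H \right)} = 2 + H$
$f{\left(h \right)} = 1$
$C{\left(I \right)} = 8 \sqrt{I}$ ($C{\left(I \right)} = \left(2 + 6\right) \sqrt{I} = 8 \sqrt{I}$)
$E{\left(o \right)} = 7$ ($E{\left(o \right)} = 8 - 1 = 7$)
$\left(j{\left(124 \right)} - C{\left(-21 \right)}\right) - E{\left(120 \right)} = \left(124 - 8 \sqrt{-21}\right) - 7 = \left(124 - 8 i \sqrt{21}\right) - 7 = 117 - 8 i \sqrt{21}$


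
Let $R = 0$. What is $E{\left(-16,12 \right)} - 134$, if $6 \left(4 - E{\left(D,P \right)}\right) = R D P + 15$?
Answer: $- \frac{265}{2} \approx -132.5$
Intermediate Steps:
$E{\left(D,P \right)} = \frac{3}{2}$ ($E{\left(D,P \right)} = 4 - \frac{0 D P + 15}{6} = 4 - \frac{0 P + 15}{6} = 4 - \frac{0 + 15}{6} = 4 - \frac{5}{2} = \frac{3}{2}$)
$E{\left(-16,12 \right)} - 134 = \frac{3}{2} - 134 = - \frac{265}{2}$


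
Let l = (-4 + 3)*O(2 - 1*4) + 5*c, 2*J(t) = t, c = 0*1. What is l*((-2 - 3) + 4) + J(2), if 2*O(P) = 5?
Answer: 7/2 ≈ 3.5000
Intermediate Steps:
O(P) = 5/2 (O(P) = (1/2)*5 = 5/2)
c = 0
J(t) = t/2
l = -5/2 (l = (-4 + 3)*(5/2) + 5*0 = -1*5/2 + 0 = -5/2 + 0 = -5/2 ≈ -2.5000)
l*((-2 - 3) + 4) + J(2) = -5*((-2 - 3) + 4)/2 + (1/2)*2 = -5*(-5 + 4)/2 + 1 = -5/2*(-1) + 1 = 5/2 + 1 = 7/2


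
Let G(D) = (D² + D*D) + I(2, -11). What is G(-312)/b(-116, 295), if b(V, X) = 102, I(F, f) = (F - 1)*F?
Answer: 97345/51 ≈ 1908.7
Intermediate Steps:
I(F, f) = F*(-1 + F) (I(F, f) = (-1 + F)*F = F*(-1 + F))
G(D) = 2 + 2*D² (G(D) = (D² + D*D) + 2*(-1 + 2) = (D² + D²) + 2*1 = 2*D² + 2 = 2 + 2*D²)
G(-312)/b(-116, 295) = (2 + 2*(-312)²)/102 = (2 + 2*97344)*(1/102) = (2 + 194688)*(1/102) = 194690*(1/102) = 97345/51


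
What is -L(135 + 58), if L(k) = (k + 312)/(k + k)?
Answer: -505/386 ≈ -1.3083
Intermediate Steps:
L(k) = (312 + k)/(2*k) (L(k) = (312 + k)/((2*k)) = (312 + k)*(1/(2*k)) = (312 + k)/(2*k))
-L(135 + 58) = -(312 + (135 + 58))/(2*(135 + 58)) = -(312 + 193)/(2*193) = -505/(2*193) = -1*505/386 = -505/386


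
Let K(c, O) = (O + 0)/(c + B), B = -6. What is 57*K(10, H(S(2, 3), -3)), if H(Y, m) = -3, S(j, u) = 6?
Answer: -171/4 ≈ -42.750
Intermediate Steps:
K(c, O) = O/(-6 + c) (K(c, O) = (O + 0)/(c - 6) = O/(-6 + c))
57*K(10, H(S(2, 3), -3)) = 57*(-3/(-6 + 10)) = 57*(-3/4) = -171/4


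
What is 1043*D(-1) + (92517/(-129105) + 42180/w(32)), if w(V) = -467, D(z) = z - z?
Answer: -1829618113/20097345 ≈ -91.038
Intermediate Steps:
D(z) = 0
1043*D(-1) + (92517/(-129105) + 42180/w(32)) = 1043*0 + (92517/(-129105) + 42180/(-467)) = 0 + (92517*(-1/129105) + 42180*(-1/467)) = 0 + (-30839/43035 - 42180/467) = 0 - 1829618113/20097345 = -1829618113/20097345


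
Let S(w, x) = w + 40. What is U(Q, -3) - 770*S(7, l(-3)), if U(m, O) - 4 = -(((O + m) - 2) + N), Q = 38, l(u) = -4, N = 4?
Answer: -36223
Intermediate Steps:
U(m, O) = 2 - O - m (U(m, O) = 4 - (((O + m) - 2) + 4) = 4 - ((-2 + O + m) + 4) = 4 - (2 + O + m) = 4 + (-2 - O - m) = 2 - O - m)
S(w, x) = 40 + w
U(Q, -3) - 770*S(7, l(-3)) = (2 - 1*(-3) - 1*38) - 770*(40 + 7) = (2 + 3 - 38) - 770*47 = -33 - 36190 = -36223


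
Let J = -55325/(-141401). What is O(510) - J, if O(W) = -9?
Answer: -1327934/141401 ≈ -9.3913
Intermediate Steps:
J = 55325/141401 (J = -55325*(-1/141401) = 55325/141401 ≈ 0.39126)
O(510) - J = -9 - 1*55325/141401 = -9 - 55325/141401 = -1327934/141401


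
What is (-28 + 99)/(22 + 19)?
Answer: 71/41 ≈ 1.7317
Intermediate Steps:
(-28 + 99)/(22 + 19) = 71/41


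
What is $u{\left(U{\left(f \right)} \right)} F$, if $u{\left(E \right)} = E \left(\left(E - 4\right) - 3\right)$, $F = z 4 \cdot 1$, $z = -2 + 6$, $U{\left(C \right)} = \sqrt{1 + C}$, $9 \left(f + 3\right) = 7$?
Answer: $- \frac{176}{9} - \frac{112 i \sqrt{11}}{3} \approx -19.556 - 123.82 i$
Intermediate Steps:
$f = - \frac{20}{9}$ ($f = -3 + \frac{1}{9} \cdot 7 = -3 + \frac{7}{9} = - \frac{20}{9} \approx -2.2222$)
$z = 4$
$F = 16$ ($F = 4 \cdot 4 \cdot 1 = 16 \cdot 1 = 16$)
$u{\left(E \right)} = E \left(-7 + E\right)$ ($u{\left(E \right)} = E \left(\left(-4 + E\right) - 3\right) = E \left(-7 + E\right)$)
$u{\left(U{\left(f \right)} \right)} F = \sqrt{1 - \frac{20}{9}} \left(-7 + \sqrt{1 - \frac{20}{9}}\right) 16 = \sqrt{- \frac{11}{9}} \left(-7 + \sqrt{- \frac{11}{9}}\right) 16 = \frac{i \sqrt{11}}{3} \left(-7 + \frac{i \sqrt{11}}{3}\right) 16 = \frac{i \sqrt{11} \left(-7 + \frac{i \sqrt{11}}{3}\right)}{3} \cdot 16 = \frac{16 i \sqrt{11} \left(-7 + \frac{i \sqrt{11}}{3}\right)}{3}$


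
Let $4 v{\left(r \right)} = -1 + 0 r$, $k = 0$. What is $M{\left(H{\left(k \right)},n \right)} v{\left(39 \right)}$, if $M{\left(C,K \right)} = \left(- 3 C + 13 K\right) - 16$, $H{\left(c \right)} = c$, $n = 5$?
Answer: $- \frac{49}{4} \approx -12.25$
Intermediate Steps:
$M{\left(C,K \right)} = -16 - 3 C + 13 K$
$v{\left(r \right)} = - \frac{1}{4}$ ($v{\left(r \right)} = \frac{-1 + 0 r}{4} = \frac{-1 + 0}{4} = \frac{1}{4} \left(-1\right) = - \frac{1}{4}$)
$M{\left(H{\left(k \right)},n \right)} v{\left(39 \right)} = \left(-16 - 0 + 13 \cdot 5\right) \left(- \frac{1}{4}\right) = \left(-16 + 0 + 65\right) \left(- \frac{1}{4}\right) = 49 \left(- \frac{1}{4}\right) = - \frac{49}{4}$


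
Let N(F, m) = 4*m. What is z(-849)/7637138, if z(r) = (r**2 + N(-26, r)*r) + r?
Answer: 1801578/3818569 ≈ 0.47179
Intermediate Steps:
z(r) = r + 5*r**2 (z(r) = (r**2 + (4*r)*r) + r = (r**2 + 4*r**2) + r = 5*r**2 + r = r + 5*r**2)
z(-849)/7637138 = -849*(1 + 5*(-849))/7637138 = -849*(1 - 4245)*(1/7637138) = -849*(-4244)*(1/7637138) = 3603156*(1/7637138) = 1801578/3818569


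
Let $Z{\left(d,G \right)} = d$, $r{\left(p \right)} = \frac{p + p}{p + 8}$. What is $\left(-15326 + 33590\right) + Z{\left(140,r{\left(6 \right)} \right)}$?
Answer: $18404$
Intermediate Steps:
$r{\left(p \right)} = \frac{2 p}{8 + p}$
$\left(-15326 + 33590\right) + Z{\left(140,r{\left(6 \right)} \right)} = \left(-15326 + 33590\right) + 140 = 18264 + 140 = 18404$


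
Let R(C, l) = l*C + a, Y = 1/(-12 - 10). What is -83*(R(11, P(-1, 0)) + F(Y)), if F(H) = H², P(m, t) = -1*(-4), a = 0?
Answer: -1767651/484 ≈ -3652.2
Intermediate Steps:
Y = -1/22 (Y = 1/(-22) = -1/22 ≈ -0.045455)
P(m, t) = 4
R(C, l) = C*l (R(C, l) = l*C + 0 = C*l + 0 = C*l)
-83*(R(11, P(-1, 0)) + F(Y)) = -83*(11*4 + (-1/22)²) = -83*(44 + 1/484) = -83*21297/484 = -1767651/484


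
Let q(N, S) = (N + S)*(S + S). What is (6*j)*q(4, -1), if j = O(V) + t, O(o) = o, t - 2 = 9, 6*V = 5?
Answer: -426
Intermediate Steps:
V = ⅚ (V = (⅙)*5 = ⅚ ≈ 0.83333)
t = 11 (t = 2 + 9 = 11)
j = 71/6 (j = ⅚ + 11 = 71/6 ≈ 11.833)
q(N, S) = 2*S*(N + S) (q(N, S) = (N + S)*(2*S) = 2*S*(N + S))
(6*j)*q(4, -1) = (6*(71/6))*(2*(-1)*(4 - 1)) = 71*(2*(-1)*3) = 71*(-6) = -426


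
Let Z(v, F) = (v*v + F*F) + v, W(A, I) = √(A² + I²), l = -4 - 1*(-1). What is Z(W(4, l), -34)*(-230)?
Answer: -272780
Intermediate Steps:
l = -3 (l = -4 + 1 = -3)
Z(v, F) = v + F² + v² (Z(v, F) = (v² + F²) + v = (F² + v²) + v = v + F² + v²)
Z(W(4, l), -34)*(-230) = (√(4² + (-3)²) + (-34)² + (√(4² + (-3)²))²)*(-230) = (√(16 + 9) + 1156 + (√(16 + 9))²)*(-230) = (√25 + 1156 + (√25)²)*(-230) = (5 + 1156 + 5²)*(-230) = (5 + 1156 + 25)*(-230) = 1186*(-230) = -272780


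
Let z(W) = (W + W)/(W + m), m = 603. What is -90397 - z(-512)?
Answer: -8225103/91 ≈ -90386.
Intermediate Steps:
z(W) = 2*W/(603 + W) (z(W) = (W + W)/(W + 603) = (2*W)/(603 + W) = 2*W/(603 + W))
-90397 - z(-512) = -90397 - 2*(-512)/(603 - 512) = -90397 - 2*(-512)/91 = -90397 - 1*(-1024/91) = -90397 + 1024/91 = -8225103/91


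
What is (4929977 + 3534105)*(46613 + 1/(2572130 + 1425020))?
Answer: 788510294373902991/1998575 ≈ 3.9454e+11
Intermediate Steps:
(4929977 + 3534105)*(46613 + 1/(2572130 + 1425020)) = 8464082*(46613 + 1/3997150) = 8464082*(186319152951/3997150) = 788510294373902991/1998575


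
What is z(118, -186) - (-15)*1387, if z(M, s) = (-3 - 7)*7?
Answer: 20735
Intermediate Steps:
z(M, s) = -70 (z(M, s) = -10*7 = -70)
z(118, -186) - (-15)*1387 = -70 - (-15)*1387 = -70 - 1*(-20805) = -70 + 20805 = 20735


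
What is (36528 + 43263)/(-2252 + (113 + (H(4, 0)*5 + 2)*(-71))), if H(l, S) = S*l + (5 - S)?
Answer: -26597/1352 ≈ -19.672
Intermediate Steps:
H(l, S) = 5 - S + S*l
(36528 + 43263)/(-2252 + (113 + (H(4, 0)*5 + 2)*(-71))) = (36528 + 43263)/(-2252 + (113 + ((5 - 1*0 + 0*4)*5 + 2)*(-71))) = 79791/(-2252 + (113 + ((5 + 0 + 0)*5 + 2)*(-71))) = 79791/(-2252 + (113 + (5*5 + 2)*(-71))) = 79791/(-2252 + (113 + (25 + 2)*(-71))) = 79791/(-2252 + (113 + 27*(-71))) = 79791/(-2252 + (113 - 1917)) = 79791/(-2252 - 1804) = 79791/(-4056) = 79791*(-1/4056) = -26597/1352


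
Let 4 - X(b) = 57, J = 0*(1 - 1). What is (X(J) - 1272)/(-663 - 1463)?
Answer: 1325/2126 ≈ 0.62324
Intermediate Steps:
J = 0 (J = 0*0 = 0)
X(b) = -53 (X(b) = 4 - 1*57 = 4 - 57 = -53)
(X(J) - 1272)/(-663 - 1463) = (-53 - 1272)/(-663 - 1463) = -1325/(-2126) = -1325*(-1/2126) = 1325/2126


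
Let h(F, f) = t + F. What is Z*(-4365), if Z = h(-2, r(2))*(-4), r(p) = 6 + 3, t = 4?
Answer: 34920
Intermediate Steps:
r(p) = 9
h(F, f) = 4 + F
Z = -8 (Z = (4 - 2)*(-4) = 2*(-4) = -8)
Z*(-4365) = -8*(-4365) = 34920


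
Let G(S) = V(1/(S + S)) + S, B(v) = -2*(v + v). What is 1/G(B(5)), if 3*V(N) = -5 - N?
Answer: -120/2599 ≈ -0.046172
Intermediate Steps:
B(v) = -4*v
V(N) = -5/3 - N/3 (V(N) = (-5 - N)/3 = -5/3 - N/3)
G(S) = -5/3 + S - 1/(6*S) (G(S) = (-5/3 - 1/(3*(S + S))) + S = (-5/3 - 1/(2*S)/3) + S = (-5/3 - 1/(6*S)) + S = -5/3 + S - 1/(6*S))
1/G(B(5)) = 1/(-5/3 - 4*5 - 1/(6*((-4*5)))) = 1/(-5/3 - 20 - 1/6/(-20)) = 1/(-5/3 - 20 - 1/6*(-1/20)) = 1/(-5/3 - 20 + 1/120) = 1/(-2599/120) = -120/2599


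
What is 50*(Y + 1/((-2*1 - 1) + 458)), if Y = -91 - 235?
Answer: -1483290/91 ≈ -16300.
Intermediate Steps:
Y = -326
50*(Y + 1/((-2*1 - 1) + 458)) = 50*(-326 + 1/((-2*1 - 1) + 458)) = 50*(-326 + 1/((-2 - 1) + 458)) = 50*(-326 + 1/(-3 + 458)) = 50*(-326 + 1/455) = 50*(-148329/455) = -1483290/91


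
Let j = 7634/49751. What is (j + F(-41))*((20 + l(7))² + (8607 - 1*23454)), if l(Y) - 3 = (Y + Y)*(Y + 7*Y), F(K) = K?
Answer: -99482213778/3827 ≈ -2.5995e+7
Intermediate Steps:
j = 7634/49751 (j = 7634*(1/49751) = 7634/49751 ≈ 0.15344)
l(Y) = 3 + 16*Y² (l(Y) = 3 + (Y + Y)*(Y + 7*Y) = 3 + (2*Y)*(8*Y) = 3 + 16*Y²)
(j + F(-41))*((20 + l(7))² + (8607 - 1*23454)) = (7634/49751 - 41)*((20 + (3 + 16*7²))² + (8607 - 1*23454)) = -2032157*((20 + (3 + 16*49))² + (8607 - 23454))/49751 = -2032157*((20 + (3 + 784))² - 14847)/49751 = -2032157*((20 + 787)² - 14847)/49751 = -2032157*(807² - 14847)/49751 = -2032157*(651249 - 14847)/49751 = -2032157/49751*636402 = -99482213778/3827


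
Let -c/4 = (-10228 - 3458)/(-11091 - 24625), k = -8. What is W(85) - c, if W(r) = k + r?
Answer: 701219/8929 ≈ 78.533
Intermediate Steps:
c = -13686/8929 (c = -4*(-10228 - 3458)/(-11091 - 24625) = -(-54744)/(-35716) = -(-54744)*(-1)/35716 = -4*6843/17858 = -13686/8929 ≈ -1.5328)
W(r) = -8 + r
W(85) - c = (-8 + 85) - 1*(-13686/8929) = 77 + 13686/8929 = 701219/8929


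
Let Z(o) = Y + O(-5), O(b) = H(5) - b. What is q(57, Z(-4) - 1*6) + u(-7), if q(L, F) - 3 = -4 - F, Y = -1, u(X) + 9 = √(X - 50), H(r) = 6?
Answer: -14 + I*√57 ≈ -14.0 + 7.5498*I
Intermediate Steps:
u(X) = -9 + √(-50 + X) (u(X) = -9 + √(X - 50) = -9 + √(-50 + X))
O(b) = 6 - b
Z(o) = 10 (Z(o) = -1 + (6 - 1*(-5)) = -1 + (6 + 5) = -1 + 11 = 10)
q(L, F) = -1 - F (q(L, F) = 3 + (-4 - F) = -1 - F)
q(57, Z(-4) - 1*6) + u(-7) = (-1 - (10 - 1*6)) + (-9 + √(-50 - 7)) = (-1 - (10 - 6)) + (-9 + √(-57)) = (-1 - 1*4) + (-9 + I*√57) = (-1 - 4) + (-9 + I*√57) = -5 + (-9 + I*√57) = -14 + I*√57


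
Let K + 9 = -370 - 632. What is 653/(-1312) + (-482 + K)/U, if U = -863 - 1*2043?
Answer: 30599/1906336 ≈ 0.016051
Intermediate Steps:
U = -2906 (U = -863 - 2043 = -2906)
K = -1011 (K = -9 + (-370 - 632) = -9 - 1002 = -1011)
653/(-1312) + (-482 + K)/U = 653/(-1312) + (-482 - 1011)/(-2906) = 653*(-1/1312) - 1493*(-1/2906) = -653/1312 + 1493/2906 = 30599/1906336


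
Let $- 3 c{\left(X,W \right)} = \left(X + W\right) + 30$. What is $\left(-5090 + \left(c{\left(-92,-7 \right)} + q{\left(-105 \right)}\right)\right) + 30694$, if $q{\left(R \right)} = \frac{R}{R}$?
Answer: $25628$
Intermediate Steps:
$q{\left(R \right)} = 1$
$c{\left(X,W \right)} = -10 - \frac{W}{3} - \frac{X}{3}$ ($c{\left(X,W \right)} = - \frac{\left(X + W\right) + 30}{3} = - \frac{\left(W + X\right) + 30}{3} = - \frac{30 + W + X}{3} = -10 - \frac{W}{3} - \frac{X}{3}$)
$\left(-5090 + \left(c{\left(-92,-7 \right)} + q{\left(-105 \right)}\right)\right) + 30694 = \left(-5090 + \left(\left(-10 - - \frac{7}{3} - - \frac{92}{3}\right) + 1\right)\right) + 30694 = \left(-5090 + \left(\left(-10 + \frac{7}{3} + \frac{92}{3}\right) + 1\right)\right) + 30694 = \left(-5090 + \left(23 + 1\right)\right) + 30694 = \left(-5090 + 24\right) + 30694 = -5066 + 30694 = 25628$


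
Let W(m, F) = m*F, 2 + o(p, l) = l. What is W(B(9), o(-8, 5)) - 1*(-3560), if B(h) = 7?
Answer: 3581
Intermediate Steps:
o(p, l) = -2 + l
W(m, F) = F*m
W(B(9), o(-8, 5)) - 1*(-3560) = (-2 + 5)*7 - 1*(-3560) = 3*7 + 3560 = 21 + 3560 = 3581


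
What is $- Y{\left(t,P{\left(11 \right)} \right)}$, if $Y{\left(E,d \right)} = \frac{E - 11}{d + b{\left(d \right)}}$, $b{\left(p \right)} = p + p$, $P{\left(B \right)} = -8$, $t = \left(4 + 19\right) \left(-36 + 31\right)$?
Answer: $- \frac{21}{4} \approx -5.25$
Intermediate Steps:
$t = -115$ ($t = 23 \left(-5\right) = -115$)
$b{\left(p \right)} = 2 p$
$Y{\left(E,d \right)} = \frac{-11 + E}{3 d}$ ($Y{\left(E,d \right)} = \frac{E - 11}{d + 2 d} = \frac{-11 + E}{3 d}$)
$- Y{\left(t,P{\left(11 \right)} \right)} = - \frac{-11 - 115}{3 \left(-8\right)} = - \frac{\left(-1\right) \left(-126\right)}{3 \cdot 8} = \left(-1\right) \frac{21}{4} = - \frac{21}{4}$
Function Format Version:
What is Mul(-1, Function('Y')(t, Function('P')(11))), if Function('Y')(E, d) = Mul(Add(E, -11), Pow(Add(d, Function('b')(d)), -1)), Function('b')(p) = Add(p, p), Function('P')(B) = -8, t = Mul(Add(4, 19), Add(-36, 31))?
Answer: Rational(-21, 4) ≈ -5.2500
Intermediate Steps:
t = -115 (t = Mul(23, -5) = -115)
Function('b')(p) = Mul(2, p)
Function('Y')(E, d) = Mul(Rational(1, 3), Pow(d, -1), Add(-11, E)) (Function('Y')(E, d) = Mul(Add(E, -11), Pow(Add(d, Mul(2, d)), -1)) = Mul(Add(-11, E), Pow(Mul(3, d), -1)) = Mul(Add(-11, E), Mul(Rational(1, 3), Pow(d, -1))) = Mul(Rational(1, 3), Pow(d, -1), Add(-11, E)))
Mul(-1, Function('Y')(t, Function('P')(11))) = Mul(-1, Mul(Rational(1, 3), Pow(-8, -1), Add(-11, -115))) = Mul(-1, Mul(Rational(1, 3), Rational(-1, 8), -126)) = Mul(-1, Rational(21, 4)) = Rational(-21, 4)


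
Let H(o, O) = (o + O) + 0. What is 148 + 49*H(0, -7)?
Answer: -195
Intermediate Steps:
H(o, O) = O + o (H(o, O) = (O + o) + 0 = O + o)
148 + 49*H(0, -7) = 148 + 49*(-7 + 0) = 148 + 49*(-7) = 148 - 343 = -195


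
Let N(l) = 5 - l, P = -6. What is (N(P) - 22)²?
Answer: 121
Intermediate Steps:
(N(P) - 22)² = ((5 - 1*(-6)) - 22)² = ((5 + 6) - 22)² = (11 - 22)² = (-11)² = 121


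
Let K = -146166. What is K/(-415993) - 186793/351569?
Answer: -26317145995/146250243017 ≈ -0.17995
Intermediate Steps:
K/(-415993) - 186793/351569 = -146166/(-415993) - 186793/351569 = -146166*(-1/415993) - 186793*1/351569 = 146166/415993 - 186793/351569 = -26317145995/146250243017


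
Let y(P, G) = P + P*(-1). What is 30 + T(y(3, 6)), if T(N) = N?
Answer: 30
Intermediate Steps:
y(P, G) = 0 (y(P, G) = P - P = 0)
30 + T(y(3, 6)) = 30 + 0 = 30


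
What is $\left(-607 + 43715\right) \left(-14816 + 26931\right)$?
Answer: $522253420$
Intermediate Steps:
$\left(-607 + 43715\right) \left(-14816 + 26931\right) = 43108 \cdot 12115 = 522253420$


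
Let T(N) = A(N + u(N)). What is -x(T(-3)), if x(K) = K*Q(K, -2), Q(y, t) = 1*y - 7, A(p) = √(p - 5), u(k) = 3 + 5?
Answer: 0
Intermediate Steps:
u(k) = 8
A(p) = √(-5 + p)
Q(y, t) = -7 + y (Q(y, t) = y - 7 = -7 + y)
T(N) = √(3 + N) (T(N) = √(-5 + (N + 8)) = √(-5 + (8 + N)) = √(3 + N))
x(K) = K*(-7 + K)
-x(T(-3)) = -√(3 - 3)*(-7 + √(3 - 3)) = -√0*(-7 + √0) = -0*(-7 + 0) = -0*(-7) = -1*0 = 0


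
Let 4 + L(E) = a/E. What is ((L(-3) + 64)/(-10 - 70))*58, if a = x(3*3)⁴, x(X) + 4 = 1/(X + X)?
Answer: 188964029/12597120 ≈ 15.001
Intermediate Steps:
x(X) = -4 + 1/(2*X) (x(X) = -4 + 1/(X + X) = -4 + 1/(2*X))
a = 25411681/104976 (a = (-4 + 1/(2*((3*3))))⁴ = (-4 + (½)/9)⁴ = (-4 + (½)*(⅑))⁴ = (-4 + 1/18)⁴ = (-71/18)⁴ = 25411681/104976 ≈ 242.07)
L(E) = -4 + 25411681/(104976*E)
((L(-3) + 64)/(-10 - 70))*58 = (((-4 + (25411681/104976)/(-3)) + 64)/(-10 - 70))*58 = (((-4 + (25411681/104976)*(-⅓)) + 64)/(-80))*58 = (((-4 - 25411681/314928) + 64)*(-1/80))*58 = ((-26671393/314928 + 64)*(-1/80))*58 = -6516001/314928*(-1/80)*58 = (6516001/25194240)*58 = 188964029/12597120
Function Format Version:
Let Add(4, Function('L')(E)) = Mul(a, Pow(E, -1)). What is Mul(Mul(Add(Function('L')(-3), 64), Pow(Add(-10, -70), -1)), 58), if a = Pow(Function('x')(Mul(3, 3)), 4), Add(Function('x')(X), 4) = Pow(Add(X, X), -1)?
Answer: Rational(188964029, 12597120) ≈ 15.001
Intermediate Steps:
Function('x')(X) = Add(-4, Mul(Rational(1, 2), Pow(X, -1))) (Function('x')(X) = Add(-4, Pow(Add(X, X), -1)) = Add(-4, Pow(Mul(2, X), -1)) = Add(-4, Mul(Rational(1, 2), Pow(X, -1))))
a = Rational(25411681, 104976) (a = Pow(Add(-4, Mul(Rational(1, 2), Pow(Mul(3, 3), -1))), 4) = Pow(Add(-4, Mul(Rational(1, 2), Pow(9, -1))), 4) = Pow(Add(-4, Mul(Rational(1, 2), Rational(1, 9))), 4) = Pow(Add(-4, Rational(1, 18)), 4) = Pow(Rational(-71, 18), 4) = Rational(25411681, 104976) ≈ 242.07)
Function('L')(E) = Add(-4, Mul(Rational(25411681, 104976), Pow(E, -1)))
Mul(Mul(Add(Function('L')(-3), 64), Pow(Add(-10, -70), -1)), 58) = Mul(Mul(Add(Add(-4, Mul(Rational(25411681, 104976), Pow(-3, -1))), 64), Pow(Add(-10, -70), -1)), 58) = Mul(Mul(Add(Add(-4, Mul(Rational(25411681, 104976), Rational(-1, 3))), 64), Pow(-80, -1)), 58) = Mul(Mul(Add(Add(-4, Rational(-25411681, 314928)), 64), Rational(-1, 80)), 58) = Mul(Mul(Add(Rational(-26671393, 314928), 64), Rational(-1, 80)), 58) = Mul(Mul(Rational(-6516001, 314928), Rational(-1, 80)), 58) = Mul(Rational(6516001, 25194240), 58) = Rational(188964029, 12597120)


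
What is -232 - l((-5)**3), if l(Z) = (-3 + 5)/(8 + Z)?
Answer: -27142/117 ≈ -231.98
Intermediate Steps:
l(Z) = 2/(8 + Z)
-232 - l((-5)**3) = -232 - 2/(8 + (-5)**3) = -232 - 2/(8 - 125) = -232 - 2/(-117) = -232 - 2*(-1)/117 = -232 - 1*(-2/117) = -232 + 2/117 = -27142/117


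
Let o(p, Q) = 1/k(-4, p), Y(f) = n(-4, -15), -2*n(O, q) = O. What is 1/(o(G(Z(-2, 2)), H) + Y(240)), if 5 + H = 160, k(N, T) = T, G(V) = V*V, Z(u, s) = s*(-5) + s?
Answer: 64/129 ≈ 0.49612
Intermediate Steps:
n(O, q) = -O/2
Y(f) = 2 (Y(f) = -1/2*(-4) = 2)
Z(u, s) = -4*s (Z(u, s) = -5*s + s = -4*s)
G(V) = V**2
H = 155 (H = -5 + 160 = 155)
o(p, Q) = 1/p
1/(o(G(Z(-2, 2)), H) + Y(240)) = 1/(1/((-4*2)**2) + 2) = 1/(1/((-8)**2) + 2) = 1/(1/64 + 2) = 1/(129/64) = 64/129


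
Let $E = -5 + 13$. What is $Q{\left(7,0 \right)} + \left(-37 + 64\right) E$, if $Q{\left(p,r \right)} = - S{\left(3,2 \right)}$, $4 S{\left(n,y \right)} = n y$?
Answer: $\frac{429}{2} \approx 214.5$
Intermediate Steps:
$S{\left(n,y \right)} = \frac{n y}{4}$
$Q{\left(p,r \right)} = - \frac{3}{2}$ ($Q{\left(p,r \right)} = - \frac{3 \cdot 2}{4} = \left(-1\right) \frac{3}{2} = - \frac{3}{2}$)
$E = 8$
$Q{\left(7,0 \right)} + \left(-37 + 64\right) E = - \frac{3}{2} + \left(-37 + 64\right) 8 = - \frac{3}{2} + 27 \cdot 8 = - \frac{3}{2} + 216 = \frac{429}{2}$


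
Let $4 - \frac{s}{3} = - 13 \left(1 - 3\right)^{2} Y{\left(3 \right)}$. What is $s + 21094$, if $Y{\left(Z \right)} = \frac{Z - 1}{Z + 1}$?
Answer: $21184$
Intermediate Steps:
$Y{\left(Z \right)} = \frac{-1 + Z}{1 + Z}$
$s = 90$ ($s = 12 - 3 - 13 \left(1 - 3\right)^{2} \frac{-1 + 3}{1 + 3} = 12 - 3 - 13 \left(-2\right)^{2} \cdot \frac{1}{4} \cdot 2 = 12 - 3 \left(-13\right) 4 \cdot \frac{1}{4} \cdot 2 = 12 - 3 \left(\left(-52\right) \frac{1}{2}\right) = 12 - -78 = 12 + 78 = 90$)
$s + 21094 = 90 + 21094 = 21184$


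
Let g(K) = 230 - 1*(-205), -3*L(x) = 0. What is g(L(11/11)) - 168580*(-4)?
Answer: 674755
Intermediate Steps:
L(x) = 0 (L(x) = -⅓*0 = 0)
g(K) = 435 (g(K) = 230 + 205 = 435)
g(L(11/11)) - 168580*(-4) = 435 - 168580*(-4) = 435 + 674320 = 674755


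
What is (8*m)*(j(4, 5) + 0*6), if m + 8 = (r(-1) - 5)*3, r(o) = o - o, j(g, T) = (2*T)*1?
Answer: -1840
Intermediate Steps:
j(g, T) = 2*T
r(o) = 0
m = -23 (m = -8 + (0 - 5)*3 = -8 - 5*3 = -8 - 15 = -23)
(8*m)*(j(4, 5) + 0*6) = (8*(-23))*(2*5 + 0*6) = -184*(10 + 0) = -184*10 = -1840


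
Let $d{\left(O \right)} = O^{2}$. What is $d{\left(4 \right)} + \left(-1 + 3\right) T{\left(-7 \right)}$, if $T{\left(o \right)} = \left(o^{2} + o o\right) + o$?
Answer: $198$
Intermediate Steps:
$T{\left(o \right)} = o + 2 o^{2}$ ($T{\left(o \right)} = \left(o^{2} + o^{2}\right) + o = 2 o^{2} + o = o + 2 o^{2}$)
$d{\left(4 \right)} + \left(-1 + 3\right) T{\left(-7 \right)} = 4^{2} + \left(-1 + 3\right) \left(- 7 \left(1 + 2 \left(-7\right)\right)\right) = 16 + 2 \left(- 7 \left(1 - 14\right)\right) = 16 + 2 \left(\left(-7\right) \left(-13\right)\right) = 16 + 2 \cdot 91 = 16 + 182 = 198$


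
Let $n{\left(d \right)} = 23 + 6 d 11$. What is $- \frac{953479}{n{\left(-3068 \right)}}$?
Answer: $\frac{953479}{202465} \approx 4.7094$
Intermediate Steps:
$n{\left(d \right)} = 23 + 66 d$
$- \frac{953479}{n{\left(-3068 \right)}} = - \frac{953479}{23 + 66 \left(-3068\right)} = - \frac{953479}{23 - 202488} = - \frac{953479}{-202465} = \left(-953479\right) \left(- \frac{1}{202465}\right) = \frac{953479}{202465}$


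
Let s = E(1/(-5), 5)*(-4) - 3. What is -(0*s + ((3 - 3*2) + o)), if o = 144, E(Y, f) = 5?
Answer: -141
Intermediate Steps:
s = -23 (s = 5*(-4) - 3 = -20 - 3 = -23)
-(0*s + ((3 - 3*2) + o)) = -(0*(-23) + ((3 - 3*2) + 144)) = -(0 + ((3 - 6) + 144)) = -(0 + (-3 + 144)) = -(0 + 141) = -1*141 = -141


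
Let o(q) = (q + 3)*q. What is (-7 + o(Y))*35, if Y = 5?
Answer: 1155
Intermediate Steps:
o(q) = q*(3 + q) (o(q) = (3 + q)*q = q*(3 + q))
(-7 + o(Y))*35 = (-7 + 5*(3 + 5))*35 = (-7 + 5*8)*35 = (-7 + 40)*35 = 33*35 = 1155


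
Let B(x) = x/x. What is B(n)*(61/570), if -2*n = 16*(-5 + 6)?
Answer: 61/570 ≈ 0.10702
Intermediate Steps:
n = -8 (n = -8*(-5 + 6) = -8 ≈ -8.0000)
B(x) = 1
B(n)*(61/570) = 1*(61/570) = 61/570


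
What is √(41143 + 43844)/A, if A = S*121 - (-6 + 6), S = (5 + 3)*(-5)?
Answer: -3*√9443/4840 ≈ -0.060233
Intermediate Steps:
S = -40 (S = 8*(-5) = -40)
A = -4840 (A = -40*121 - (-6 + 6) = -4840 - 1*0 = -4840 + 0 = -4840)
√(41143 + 43844)/A = √(41143 + 43844)/(-4840) = √84987*(-1/4840) = (3*√9443)*(-1/4840) = -3*√9443/4840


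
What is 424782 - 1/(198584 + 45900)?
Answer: 103852402487/244484 ≈ 4.2478e+5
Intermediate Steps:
424782 - 1/(198584 + 45900) = 424782 - 1/244484 = 103852402487/244484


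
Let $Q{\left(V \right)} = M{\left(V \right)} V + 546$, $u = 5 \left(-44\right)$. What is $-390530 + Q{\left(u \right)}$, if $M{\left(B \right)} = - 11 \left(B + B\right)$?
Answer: $-1454784$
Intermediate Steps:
$M{\left(B \right)} = - 22 B$ ($M{\left(B \right)} = - 11 \cdot 2 B = - 22 B$)
$u = -220$
$Q{\left(V \right)} = 546 - 22 V^{2}$ ($Q{\left(V \right)} = - 22 V V + 546 = - 22 V^{2} + 546 = 546 - 22 V^{2}$)
$-390530 + Q{\left(u \right)} = -390530 + \left(546 - 22 \left(-220\right)^{2}\right) = -390530 + \left(546 - 1064800\right) = -390530 - 1064254 = -1454784$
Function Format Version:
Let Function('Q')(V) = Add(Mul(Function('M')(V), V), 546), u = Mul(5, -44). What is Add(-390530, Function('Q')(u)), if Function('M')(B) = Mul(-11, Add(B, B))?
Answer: -1454784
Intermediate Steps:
Function('M')(B) = Mul(-22, B) (Function('M')(B) = Mul(-11, Mul(2, B)) = Mul(-22, B))
u = -220
Function('Q')(V) = Add(546, Mul(-22, Pow(V, 2))) (Function('Q')(V) = Add(Mul(Mul(-22, V), V), 546) = Add(Mul(-22, Pow(V, 2)), 546) = Add(546, Mul(-22, Pow(V, 2))))
Add(-390530, Function('Q')(u)) = Add(-390530, Add(546, Mul(-22, Pow(-220, 2)))) = Add(-390530, Add(546, Mul(-22, 48400))) = Add(-390530, Add(546, -1064800)) = Add(-390530, -1064254) = -1454784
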